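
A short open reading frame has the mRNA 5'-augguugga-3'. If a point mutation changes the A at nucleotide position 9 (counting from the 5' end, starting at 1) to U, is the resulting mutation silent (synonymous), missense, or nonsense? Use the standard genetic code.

silent

Position 9 falls in codon 3: GGA → Gly.
After the substitution the codon is GGU → Gly.
Both encode Gly, so the change is synonymous.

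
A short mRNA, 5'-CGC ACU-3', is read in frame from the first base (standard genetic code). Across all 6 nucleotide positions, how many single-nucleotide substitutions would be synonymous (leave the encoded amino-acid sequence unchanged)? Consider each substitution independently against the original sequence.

6

Codon 1 (CGC, Arg): 3 synonymous substitutions.
Codon 2 (ACU, Thr): 3 synonymous substitutions.
Total: 3 + 3 = 6.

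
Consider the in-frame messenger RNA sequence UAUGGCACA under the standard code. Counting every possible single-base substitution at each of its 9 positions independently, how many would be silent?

Codon 1 (UAU, Tyr): 1 synonymous substitution.
Codon 2 (GGC, Gly): 3 synonymous substitutions.
Codon 3 (ACA, Thr): 3 synonymous substitutions.
Total: 1 + 3 + 3 = 7.

7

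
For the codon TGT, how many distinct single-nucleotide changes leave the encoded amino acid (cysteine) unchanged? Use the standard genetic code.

Position 1: none → 0 synonymous.
Position 2: none → 0 synonymous.
Position 3: TGC → 1 synonymous.
Total: 0 + 0 + 1 = 1.

1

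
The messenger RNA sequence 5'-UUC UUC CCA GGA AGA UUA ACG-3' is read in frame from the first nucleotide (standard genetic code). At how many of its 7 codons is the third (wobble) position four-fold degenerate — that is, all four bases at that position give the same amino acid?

Codon 1 UUC (Phe): third position 2-fold.
Codon 2 UUC (Phe): third position 2-fold.
Codon 3 CCA (Pro): third position 4-fold.
Codon 4 GGA (Gly): third position 4-fold.
Codon 5 AGA (Arg): third position 2-fold.
Codon 6 UUA (Leu): third position 2-fold.
Codon 7 ACG (Thr): third position 4-fold.
Four-fold degenerate third positions: 3.

3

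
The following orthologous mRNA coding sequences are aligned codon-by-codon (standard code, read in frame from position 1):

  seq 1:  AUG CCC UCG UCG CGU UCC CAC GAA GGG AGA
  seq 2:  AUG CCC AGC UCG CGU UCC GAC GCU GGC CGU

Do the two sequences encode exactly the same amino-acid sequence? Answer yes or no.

Codon 1: AUG Met / AUG Met — identical.
Codon 2: CCC Pro / CCC Pro — identical.
Codon 3: UCG Ser / AGC Ser — synonymous.
Codon 4: UCG Ser / UCG Ser — identical.
Codon 5: CGU Arg / CGU Arg — identical.
Codon 6: UCC Ser / UCC Ser — identical.
Codon 7: CAC His / GAC Asp — nonsynonymous.
Codon 8: GAA Glu / GCU Ala — nonsynonymous.
Codon 9: GGG Gly / GGC Gly — synonymous.
Codon 10: AGA Arg / CGU Arg — synonymous.
Nonsynonymous differences: 2 → different protein.

no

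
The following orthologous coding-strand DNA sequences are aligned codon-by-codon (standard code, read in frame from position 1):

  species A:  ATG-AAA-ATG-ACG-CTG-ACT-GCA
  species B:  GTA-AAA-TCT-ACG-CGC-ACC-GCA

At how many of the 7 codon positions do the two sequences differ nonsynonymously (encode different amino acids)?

Codon 1: ATG Met / GTA Val — nonsynonymous.
Codon 2: AAA Lys / AAA Lys — identical.
Codon 3: ATG Met / TCT Ser — nonsynonymous.
Codon 4: ACG Thr / ACG Thr — identical.
Codon 5: CTG Leu / CGC Arg — nonsynonymous.
Codon 6: ACT Thr / ACC Thr — synonymous.
Codon 7: GCA Ala / GCA Ala — identical.
Nonsynonymous differences: 3.

3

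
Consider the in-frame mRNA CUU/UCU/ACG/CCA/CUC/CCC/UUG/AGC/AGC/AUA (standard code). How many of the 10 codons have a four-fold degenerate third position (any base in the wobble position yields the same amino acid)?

6

Codon 1 CUU (Leu): third position 4-fold.
Codon 2 UCU (Ser): third position 4-fold.
Codon 3 ACG (Thr): third position 4-fold.
Codon 4 CCA (Pro): third position 4-fold.
Codon 5 CUC (Leu): third position 4-fold.
Codon 6 CCC (Pro): third position 4-fold.
Codon 7 UUG (Leu): third position 2-fold.
Codon 8 AGC (Ser): third position 2-fold.
Codon 9 AGC (Ser): third position 2-fold.
Codon 10 AUA (Ile): third position 3-fold.
Four-fold degenerate third positions: 6.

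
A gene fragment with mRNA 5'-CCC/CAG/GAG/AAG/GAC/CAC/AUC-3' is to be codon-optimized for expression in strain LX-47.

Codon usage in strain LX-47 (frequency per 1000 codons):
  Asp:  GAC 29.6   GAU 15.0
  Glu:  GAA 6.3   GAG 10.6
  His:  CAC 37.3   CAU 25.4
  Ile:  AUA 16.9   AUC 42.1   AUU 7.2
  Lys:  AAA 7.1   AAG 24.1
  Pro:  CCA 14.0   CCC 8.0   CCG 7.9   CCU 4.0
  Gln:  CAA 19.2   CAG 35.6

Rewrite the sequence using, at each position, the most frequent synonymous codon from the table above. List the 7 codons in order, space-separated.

Codon 1 (Pro): best is CCA at 14.0.
Codon 2 (Gln): best is CAG at 35.6.
Codon 3 (Glu): best is GAG at 10.6.
Codon 4 (Lys): best is AAG at 24.1.
Codon 5 (Asp): best is GAC at 29.6.
Codon 6 (His): best is CAC at 37.3.
Codon 7 (Ile): best is AUC at 42.1.

CCA CAG GAG AAG GAC CAC AUC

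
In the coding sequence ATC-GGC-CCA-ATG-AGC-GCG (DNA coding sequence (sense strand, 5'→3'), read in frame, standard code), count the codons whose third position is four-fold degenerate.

Codon 1 ATC (Ile): third position 3-fold.
Codon 2 GGC (Gly): third position 4-fold.
Codon 3 CCA (Pro): third position 4-fold.
Codon 4 ATG (Met): third position 1-fold.
Codon 5 AGC (Ser): third position 2-fold.
Codon 6 GCG (Ala): third position 4-fold.
Four-fold degenerate third positions: 3.

3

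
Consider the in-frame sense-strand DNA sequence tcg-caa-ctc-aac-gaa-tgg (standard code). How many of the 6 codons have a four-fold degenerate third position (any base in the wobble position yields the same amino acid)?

Codon 1 TCG (Ser): third position 4-fold.
Codon 2 CAA (Gln): third position 2-fold.
Codon 3 CTC (Leu): third position 4-fold.
Codon 4 AAC (Asn): third position 2-fold.
Codon 5 GAA (Glu): third position 2-fold.
Codon 6 TGG (Trp): third position 1-fold.
Four-fold degenerate third positions: 2.

2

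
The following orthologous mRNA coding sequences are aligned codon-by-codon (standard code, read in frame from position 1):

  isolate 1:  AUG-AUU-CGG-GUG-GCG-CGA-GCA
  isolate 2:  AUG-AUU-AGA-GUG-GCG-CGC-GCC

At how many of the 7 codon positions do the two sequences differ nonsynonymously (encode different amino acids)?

0

Codon 1: AUG Met / AUG Met — identical.
Codon 2: AUU Ile / AUU Ile — identical.
Codon 3: CGG Arg / AGA Arg — synonymous.
Codon 4: GUG Val / GUG Val — identical.
Codon 5: GCG Ala / GCG Ala — identical.
Codon 6: CGA Arg / CGC Arg — synonymous.
Codon 7: GCA Ala / GCC Ala — synonymous.
Nonsynonymous differences: 0.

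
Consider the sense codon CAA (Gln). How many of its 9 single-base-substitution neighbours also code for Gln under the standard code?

1

Position 1: none → 0 synonymous.
Position 2: none → 0 synonymous.
Position 3: CAG → 1 synonymous.
Total: 0 + 0 + 1 = 1.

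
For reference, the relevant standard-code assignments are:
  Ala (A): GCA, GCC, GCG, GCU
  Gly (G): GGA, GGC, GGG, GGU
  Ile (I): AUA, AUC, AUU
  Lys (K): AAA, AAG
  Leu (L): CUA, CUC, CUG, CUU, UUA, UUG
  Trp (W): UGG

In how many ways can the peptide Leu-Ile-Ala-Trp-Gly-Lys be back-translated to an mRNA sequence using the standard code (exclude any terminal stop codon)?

576

Leu: 6 codons.
Ile: 3 codons.
Ala: 4 codons.
Trp: 1 codon.
Gly: 4 codons.
Lys: 2 codons.
6 × 3 × 4 × 1 × 4 × 2 = 576.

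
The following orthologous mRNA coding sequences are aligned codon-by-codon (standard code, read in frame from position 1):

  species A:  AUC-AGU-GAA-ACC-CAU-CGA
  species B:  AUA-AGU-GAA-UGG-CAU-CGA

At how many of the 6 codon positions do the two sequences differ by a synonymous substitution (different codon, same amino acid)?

1

Codon 1: AUC Ile / AUA Ile — synonymous.
Codon 2: AGU Ser / AGU Ser — identical.
Codon 3: GAA Glu / GAA Glu — identical.
Codon 4: ACC Thr / UGG Trp — nonsynonymous.
Codon 5: CAU His / CAU His — identical.
Codon 6: CGA Arg / CGA Arg — identical.
Synonymous differences: 1.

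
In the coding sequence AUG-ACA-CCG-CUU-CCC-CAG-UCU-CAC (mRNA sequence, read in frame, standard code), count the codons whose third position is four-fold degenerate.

5

Codon 1 AUG (Met): third position 1-fold.
Codon 2 ACA (Thr): third position 4-fold.
Codon 3 CCG (Pro): third position 4-fold.
Codon 4 CUU (Leu): third position 4-fold.
Codon 5 CCC (Pro): third position 4-fold.
Codon 6 CAG (Gln): third position 2-fold.
Codon 7 UCU (Ser): third position 4-fold.
Codon 8 CAC (His): third position 2-fold.
Four-fold degenerate third positions: 5.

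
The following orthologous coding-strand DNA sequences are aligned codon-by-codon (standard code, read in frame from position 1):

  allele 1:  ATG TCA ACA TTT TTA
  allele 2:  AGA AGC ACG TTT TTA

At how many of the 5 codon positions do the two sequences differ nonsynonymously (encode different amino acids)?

Codon 1: ATG Met / AGA Arg — nonsynonymous.
Codon 2: TCA Ser / AGC Ser — synonymous.
Codon 3: ACA Thr / ACG Thr — synonymous.
Codon 4: TTT Phe / TTT Phe — identical.
Codon 5: TTA Leu / TTA Leu — identical.
Nonsynonymous differences: 1.

1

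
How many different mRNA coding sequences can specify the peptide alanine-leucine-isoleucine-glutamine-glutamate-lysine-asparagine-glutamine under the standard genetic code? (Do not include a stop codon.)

2304

Ala: 4 codons.
Leu: 6 codons.
Ile: 3 codons.
Gln: 2 codons.
Glu: 2 codons.
Lys: 2 codons.
Asn: 2 codons.
Gln: 2 codons.
4 × 6 × 3 × 2 × 2 × 2 × 2 × 2 = 2304.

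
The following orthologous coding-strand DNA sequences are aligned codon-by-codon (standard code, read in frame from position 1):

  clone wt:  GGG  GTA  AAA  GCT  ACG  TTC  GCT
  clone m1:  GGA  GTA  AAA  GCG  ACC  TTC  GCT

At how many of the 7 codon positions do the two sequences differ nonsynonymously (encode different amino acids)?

Codon 1: GGG Gly / GGA Gly — synonymous.
Codon 2: GTA Val / GTA Val — identical.
Codon 3: AAA Lys / AAA Lys — identical.
Codon 4: GCT Ala / GCG Ala — synonymous.
Codon 5: ACG Thr / ACC Thr — synonymous.
Codon 6: TTC Phe / TTC Phe — identical.
Codon 7: GCT Ala / GCT Ala — identical.
Nonsynonymous differences: 0.

0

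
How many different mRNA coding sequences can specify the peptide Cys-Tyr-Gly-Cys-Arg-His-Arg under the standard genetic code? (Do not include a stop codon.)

2304

Cys: 2 codons.
Tyr: 2 codons.
Gly: 4 codons.
Cys: 2 codons.
Arg: 6 codons.
His: 2 codons.
Arg: 6 codons.
2 × 2 × 4 × 2 × 6 × 2 × 6 = 2304.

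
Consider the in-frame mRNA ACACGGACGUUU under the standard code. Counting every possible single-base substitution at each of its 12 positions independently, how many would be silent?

11

Codon 1 (ACA, Thr): 3 synonymous substitutions.
Codon 2 (CGG, Arg): 4 synonymous substitutions.
Codon 3 (ACG, Thr): 3 synonymous substitutions.
Codon 4 (UUU, Phe): 1 synonymous substitution.
Total: 3 + 4 + 3 + 1 = 11.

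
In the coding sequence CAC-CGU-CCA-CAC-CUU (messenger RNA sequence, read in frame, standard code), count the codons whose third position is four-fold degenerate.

Codon 1 CAC (His): third position 2-fold.
Codon 2 CGU (Arg): third position 4-fold.
Codon 3 CCA (Pro): third position 4-fold.
Codon 4 CAC (His): third position 2-fold.
Codon 5 CUU (Leu): third position 4-fold.
Four-fold degenerate third positions: 3.

3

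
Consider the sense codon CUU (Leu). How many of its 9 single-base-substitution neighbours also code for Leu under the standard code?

Position 1: none → 0 synonymous.
Position 2: none → 0 synonymous.
Position 3: CUC, CUA, CUG → 3 synonymous.
Total: 0 + 0 + 3 = 3.

3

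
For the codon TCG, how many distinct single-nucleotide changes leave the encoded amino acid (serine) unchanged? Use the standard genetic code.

Position 1: none → 0 synonymous.
Position 2: none → 0 synonymous.
Position 3: TCT, TCC, TCA → 3 synonymous.
Total: 0 + 0 + 3 = 3.

3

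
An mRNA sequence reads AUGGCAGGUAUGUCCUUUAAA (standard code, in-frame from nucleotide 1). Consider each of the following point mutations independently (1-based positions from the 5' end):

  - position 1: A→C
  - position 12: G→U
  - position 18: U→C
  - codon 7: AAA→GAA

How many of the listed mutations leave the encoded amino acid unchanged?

Codon 1: AUG (Met) → CUG (Leu) — missense.
Codon 4: AUG (Met) → AUU (Ile) — missense.
Codon 6: UUU (Phe) → UUC (Phe) — synonymous.
Codon 7: AAA (Lys) → GAA (Glu) — missense.
Synonymous: 1 of 4.

1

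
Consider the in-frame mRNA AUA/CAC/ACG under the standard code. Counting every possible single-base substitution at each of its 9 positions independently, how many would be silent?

6

Codon 1 (AUA, Ile): 2 synonymous substitutions.
Codon 2 (CAC, His): 1 synonymous substitution.
Codon 3 (ACG, Thr): 3 synonymous substitutions.
Total: 2 + 1 + 3 = 6.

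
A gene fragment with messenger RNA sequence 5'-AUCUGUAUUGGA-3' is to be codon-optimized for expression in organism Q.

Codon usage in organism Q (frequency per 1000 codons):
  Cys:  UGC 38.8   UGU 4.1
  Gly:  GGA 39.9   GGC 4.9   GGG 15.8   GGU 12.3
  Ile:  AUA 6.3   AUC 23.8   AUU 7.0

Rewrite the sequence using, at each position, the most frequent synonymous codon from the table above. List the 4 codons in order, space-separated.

Codon 1 (Ile): best is AUC at 23.8.
Codon 2 (Cys): best is UGC at 38.8.
Codon 3 (Ile): best is AUC at 23.8.
Codon 4 (Gly): best is GGA at 39.9.

AUC UGC AUC GGA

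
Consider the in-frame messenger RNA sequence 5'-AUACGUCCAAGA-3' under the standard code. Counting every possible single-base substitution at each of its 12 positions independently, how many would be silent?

Codon 1 (AUA, Ile): 2 synonymous substitutions.
Codon 2 (CGU, Arg): 3 synonymous substitutions.
Codon 3 (CCA, Pro): 3 synonymous substitutions.
Codon 4 (AGA, Arg): 2 synonymous substitutions.
Total: 2 + 3 + 3 + 2 = 10.

10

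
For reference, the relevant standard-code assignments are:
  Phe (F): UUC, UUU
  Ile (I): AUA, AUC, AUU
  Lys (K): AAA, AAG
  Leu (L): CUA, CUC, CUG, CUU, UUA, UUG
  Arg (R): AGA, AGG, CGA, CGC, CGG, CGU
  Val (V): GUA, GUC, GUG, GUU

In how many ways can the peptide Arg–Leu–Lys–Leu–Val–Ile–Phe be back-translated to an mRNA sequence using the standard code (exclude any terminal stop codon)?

10368

Arg: 6 codons.
Leu: 6 codons.
Lys: 2 codons.
Leu: 6 codons.
Val: 4 codons.
Ile: 3 codons.
Phe: 2 codons.
6 × 6 × 2 × 6 × 4 × 3 × 2 = 10368.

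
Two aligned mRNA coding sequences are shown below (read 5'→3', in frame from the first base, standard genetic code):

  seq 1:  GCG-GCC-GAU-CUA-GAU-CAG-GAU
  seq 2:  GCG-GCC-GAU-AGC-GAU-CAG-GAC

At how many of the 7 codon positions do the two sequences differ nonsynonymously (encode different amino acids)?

1

Codon 1: GCG Ala / GCG Ala — identical.
Codon 2: GCC Ala / GCC Ala — identical.
Codon 3: GAU Asp / GAU Asp — identical.
Codon 4: CUA Leu / AGC Ser — nonsynonymous.
Codon 5: GAU Asp / GAU Asp — identical.
Codon 6: CAG Gln / CAG Gln — identical.
Codon 7: GAU Asp / GAC Asp — synonymous.
Nonsynonymous differences: 1.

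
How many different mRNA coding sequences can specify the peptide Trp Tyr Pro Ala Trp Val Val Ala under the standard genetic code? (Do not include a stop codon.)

2048

Trp: 1 codon.
Tyr: 2 codons.
Pro: 4 codons.
Ala: 4 codons.
Trp: 1 codon.
Val: 4 codons.
Val: 4 codons.
Ala: 4 codons.
1 × 2 × 4 × 4 × 1 × 4 × 4 × 4 = 2048.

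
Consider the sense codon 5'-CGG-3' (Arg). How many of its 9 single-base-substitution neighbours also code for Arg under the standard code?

4

Position 1: AGG → 1 synonymous.
Position 2: none → 0 synonymous.
Position 3: CGT, CGC, CGA → 3 synonymous.
Total: 1 + 0 + 3 = 4.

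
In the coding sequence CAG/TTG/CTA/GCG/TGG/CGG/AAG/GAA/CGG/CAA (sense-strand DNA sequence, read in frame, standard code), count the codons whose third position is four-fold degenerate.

Codon 1 CAG (Gln): third position 2-fold.
Codon 2 TTG (Leu): third position 2-fold.
Codon 3 CTA (Leu): third position 4-fold.
Codon 4 GCG (Ala): third position 4-fold.
Codon 5 TGG (Trp): third position 1-fold.
Codon 6 CGG (Arg): third position 4-fold.
Codon 7 AAG (Lys): third position 2-fold.
Codon 8 GAA (Glu): third position 2-fold.
Codon 9 CGG (Arg): third position 4-fold.
Codon 10 CAA (Gln): third position 2-fold.
Four-fold degenerate third positions: 4.

4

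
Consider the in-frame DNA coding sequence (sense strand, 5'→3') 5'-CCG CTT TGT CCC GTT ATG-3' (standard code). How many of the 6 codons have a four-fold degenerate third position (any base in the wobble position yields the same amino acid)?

4

Codon 1 CCG (Pro): third position 4-fold.
Codon 2 CTT (Leu): third position 4-fold.
Codon 3 TGT (Cys): third position 2-fold.
Codon 4 CCC (Pro): third position 4-fold.
Codon 5 GTT (Val): third position 4-fold.
Codon 6 ATG (Met): third position 1-fold.
Four-fold degenerate third positions: 4.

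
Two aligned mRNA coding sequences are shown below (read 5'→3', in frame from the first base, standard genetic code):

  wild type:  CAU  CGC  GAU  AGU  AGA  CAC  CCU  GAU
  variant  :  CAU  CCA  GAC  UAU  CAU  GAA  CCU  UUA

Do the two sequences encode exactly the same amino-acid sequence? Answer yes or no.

Codon 1: CAU His / CAU His — identical.
Codon 2: CGC Arg / CCA Pro — nonsynonymous.
Codon 3: GAU Asp / GAC Asp — synonymous.
Codon 4: AGU Ser / UAU Tyr — nonsynonymous.
Codon 5: AGA Arg / CAU His — nonsynonymous.
Codon 6: CAC His / GAA Glu — nonsynonymous.
Codon 7: CCU Pro / CCU Pro — identical.
Codon 8: GAU Asp / UUA Leu — nonsynonymous.
Nonsynonymous differences: 5 → different protein.

no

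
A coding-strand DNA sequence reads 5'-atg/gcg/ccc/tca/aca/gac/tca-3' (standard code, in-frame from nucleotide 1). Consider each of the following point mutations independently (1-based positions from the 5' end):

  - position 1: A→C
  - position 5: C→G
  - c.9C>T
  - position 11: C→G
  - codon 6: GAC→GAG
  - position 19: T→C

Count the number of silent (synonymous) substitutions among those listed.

Codon 1: ATG (Met) → CTG (Leu) — missense.
Codon 2: GCG (Ala) → GGG (Gly) — missense.
Codon 3: CCC (Pro) → CCT (Pro) — synonymous.
Codon 4: TCA (Ser) → TGA (Stop) — nonsense.
Codon 6: GAC (Asp) → GAG (Glu) — missense.
Codon 7: TCA (Ser) → CCA (Pro) — missense.
Synonymous: 1 of 6.

1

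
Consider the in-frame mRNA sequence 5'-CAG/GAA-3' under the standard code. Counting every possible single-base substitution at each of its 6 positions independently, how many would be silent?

2

Codon 1 (CAG, Gln): 1 synonymous substitution.
Codon 2 (GAA, Glu): 1 synonymous substitution.
Total: 1 + 1 = 2.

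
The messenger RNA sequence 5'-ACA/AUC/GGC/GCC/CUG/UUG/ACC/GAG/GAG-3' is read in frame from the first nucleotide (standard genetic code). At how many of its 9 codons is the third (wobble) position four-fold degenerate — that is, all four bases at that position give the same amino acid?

Codon 1 ACA (Thr): third position 4-fold.
Codon 2 AUC (Ile): third position 3-fold.
Codon 3 GGC (Gly): third position 4-fold.
Codon 4 GCC (Ala): third position 4-fold.
Codon 5 CUG (Leu): third position 4-fold.
Codon 6 UUG (Leu): third position 2-fold.
Codon 7 ACC (Thr): third position 4-fold.
Codon 8 GAG (Glu): third position 2-fold.
Codon 9 GAG (Glu): third position 2-fold.
Four-fold degenerate third positions: 5.

5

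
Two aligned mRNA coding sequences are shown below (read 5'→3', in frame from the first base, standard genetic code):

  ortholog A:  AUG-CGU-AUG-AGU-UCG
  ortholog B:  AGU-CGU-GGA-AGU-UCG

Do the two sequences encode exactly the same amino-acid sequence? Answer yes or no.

no

Codon 1: AUG Met / AGU Ser — nonsynonymous.
Codon 2: CGU Arg / CGU Arg — identical.
Codon 3: AUG Met / GGA Gly — nonsynonymous.
Codon 4: AGU Ser / AGU Ser — identical.
Codon 5: UCG Ser / UCG Ser — identical.
Nonsynonymous differences: 2 → different protein.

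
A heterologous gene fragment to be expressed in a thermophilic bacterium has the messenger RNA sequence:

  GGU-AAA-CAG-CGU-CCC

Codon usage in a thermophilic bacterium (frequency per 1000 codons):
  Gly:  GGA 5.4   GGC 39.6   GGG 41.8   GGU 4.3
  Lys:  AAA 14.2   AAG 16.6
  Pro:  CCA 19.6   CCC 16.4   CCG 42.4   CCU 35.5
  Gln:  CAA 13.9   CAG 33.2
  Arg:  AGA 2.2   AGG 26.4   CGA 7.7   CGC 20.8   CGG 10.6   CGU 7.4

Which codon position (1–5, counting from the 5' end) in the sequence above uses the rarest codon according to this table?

1

Codon 1 GGU (Gly): 4.3 per 1000.
Codon 2 AAA (Lys): 14.2 per 1000.
Codon 3 CAG (Gln): 33.2 per 1000.
Codon 4 CGU (Arg): 7.4 per 1000.
Codon 5 CCC (Pro): 16.4 per 1000.
Lowest frequency is 4.3 at codon 1.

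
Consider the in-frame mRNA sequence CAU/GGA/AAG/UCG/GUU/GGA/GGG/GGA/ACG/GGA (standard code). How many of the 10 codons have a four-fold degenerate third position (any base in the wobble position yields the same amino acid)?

8

Codon 1 CAU (His): third position 2-fold.
Codon 2 GGA (Gly): third position 4-fold.
Codon 3 AAG (Lys): third position 2-fold.
Codon 4 UCG (Ser): third position 4-fold.
Codon 5 GUU (Val): third position 4-fold.
Codon 6 GGA (Gly): third position 4-fold.
Codon 7 GGG (Gly): third position 4-fold.
Codon 8 GGA (Gly): third position 4-fold.
Codon 9 ACG (Thr): third position 4-fold.
Codon 10 GGA (Gly): third position 4-fold.
Four-fold degenerate third positions: 8.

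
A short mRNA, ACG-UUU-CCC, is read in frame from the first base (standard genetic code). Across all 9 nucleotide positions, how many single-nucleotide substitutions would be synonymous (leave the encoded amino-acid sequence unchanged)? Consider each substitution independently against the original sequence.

Codon 1 (ACG, Thr): 3 synonymous substitutions.
Codon 2 (UUU, Phe): 1 synonymous substitution.
Codon 3 (CCC, Pro): 3 synonymous substitutions.
Total: 3 + 1 + 3 = 7.

7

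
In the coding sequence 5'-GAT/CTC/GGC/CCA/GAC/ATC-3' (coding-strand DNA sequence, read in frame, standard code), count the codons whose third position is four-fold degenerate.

3

Codon 1 GAT (Asp): third position 2-fold.
Codon 2 CTC (Leu): third position 4-fold.
Codon 3 GGC (Gly): third position 4-fold.
Codon 4 CCA (Pro): third position 4-fold.
Codon 5 GAC (Asp): third position 2-fold.
Codon 6 ATC (Ile): third position 3-fold.
Four-fold degenerate third positions: 3.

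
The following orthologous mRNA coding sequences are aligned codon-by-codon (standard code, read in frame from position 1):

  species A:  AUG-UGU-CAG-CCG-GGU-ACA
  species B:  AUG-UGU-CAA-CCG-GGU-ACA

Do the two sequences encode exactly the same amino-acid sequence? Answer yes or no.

Codon 1: AUG Met / AUG Met — identical.
Codon 2: UGU Cys / UGU Cys — identical.
Codon 3: CAG Gln / CAA Gln — synonymous.
Codon 4: CCG Pro / CCG Pro — identical.
Codon 5: GGU Gly / GGU Gly — identical.
Codon 6: ACA Thr / ACA Thr — identical.
Nonsynonymous differences: 0 → same protein.

yes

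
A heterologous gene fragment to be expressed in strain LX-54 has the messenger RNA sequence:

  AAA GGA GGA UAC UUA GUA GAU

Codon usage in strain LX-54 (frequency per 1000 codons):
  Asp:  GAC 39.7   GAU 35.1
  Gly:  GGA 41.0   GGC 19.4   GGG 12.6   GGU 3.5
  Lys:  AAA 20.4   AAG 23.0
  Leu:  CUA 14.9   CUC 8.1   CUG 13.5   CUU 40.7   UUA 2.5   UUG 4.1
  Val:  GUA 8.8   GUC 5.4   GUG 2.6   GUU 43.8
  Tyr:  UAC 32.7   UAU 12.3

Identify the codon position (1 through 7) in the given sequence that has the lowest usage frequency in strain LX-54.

Codon 1 AAA (Lys): 20.4 per 1000.
Codon 2 GGA (Gly): 41.0 per 1000.
Codon 3 GGA (Gly): 41.0 per 1000.
Codon 4 UAC (Tyr): 32.7 per 1000.
Codon 5 UUA (Leu): 2.5 per 1000.
Codon 6 GUA (Val): 8.8 per 1000.
Codon 7 GAU (Asp): 35.1 per 1000.
Lowest frequency is 2.5 at codon 5.

5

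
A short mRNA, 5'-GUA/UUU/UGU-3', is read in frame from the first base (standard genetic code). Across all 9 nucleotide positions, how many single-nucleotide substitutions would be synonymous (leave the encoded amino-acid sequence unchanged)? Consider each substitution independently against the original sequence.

Codon 1 (GUA, Val): 3 synonymous substitutions.
Codon 2 (UUU, Phe): 1 synonymous substitution.
Codon 3 (UGU, Cys): 1 synonymous substitution.
Total: 3 + 1 + 1 = 5.

5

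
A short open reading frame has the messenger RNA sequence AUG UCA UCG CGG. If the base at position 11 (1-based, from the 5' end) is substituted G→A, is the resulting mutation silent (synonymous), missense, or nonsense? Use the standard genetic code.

missense

Position 11 falls in codon 4: CGG → Arg.
After the substitution the codon is CAG → Gln.
Arg ≠ Gln, so this is a missense mutation.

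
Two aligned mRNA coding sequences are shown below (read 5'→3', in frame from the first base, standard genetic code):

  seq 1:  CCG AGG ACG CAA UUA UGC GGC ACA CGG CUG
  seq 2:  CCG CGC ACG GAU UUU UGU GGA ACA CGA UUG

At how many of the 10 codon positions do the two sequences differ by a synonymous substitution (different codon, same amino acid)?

Codon 1: CCG Pro / CCG Pro — identical.
Codon 2: AGG Arg / CGC Arg — synonymous.
Codon 3: ACG Thr / ACG Thr — identical.
Codon 4: CAA Gln / GAU Asp — nonsynonymous.
Codon 5: UUA Leu / UUU Phe — nonsynonymous.
Codon 6: UGC Cys / UGU Cys — synonymous.
Codon 7: GGC Gly / GGA Gly — synonymous.
Codon 8: ACA Thr / ACA Thr — identical.
Codon 9: CGG Arg / CGA Arg — synonymous.
Codon 10: CUG Leu / UUG Leu — synonymous.
Synonymous differences: 5.

5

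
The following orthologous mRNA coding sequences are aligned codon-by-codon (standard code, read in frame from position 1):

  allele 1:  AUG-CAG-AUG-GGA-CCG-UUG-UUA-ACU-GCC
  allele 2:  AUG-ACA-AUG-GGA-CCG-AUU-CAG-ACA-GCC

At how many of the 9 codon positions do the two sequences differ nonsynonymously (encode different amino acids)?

Codon 1: AUG Met / AUG Met — identical.
Codon 2: CAG Gln / ACA Thr — nonsynonymous.
Codon 3: AUG Met / AUG Met — identical.
Codon 4: GGA Gly / GGA Gly — identical.
Codon 5: CCG Pro / CCG Pro — identical.
Codon 6: UUG Leu / AUU Ile — nonsynonymous.
Codon 7: UUA Leu / CAG Gln — nonsynonymous.
Codon 8: ACU Thr / ACA Thr — synonymous.
Codon 9: GCC Ala / GCC Ala — identical.
Nonsynonymous differences: 3.

3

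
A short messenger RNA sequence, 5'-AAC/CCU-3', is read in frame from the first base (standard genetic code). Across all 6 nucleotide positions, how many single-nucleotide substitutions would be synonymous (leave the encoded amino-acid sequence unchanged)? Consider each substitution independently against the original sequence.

Codon 1 (AAC, Asn): 1 synonymous substitution.
Codon 2 (CCU, Pro): 3 synonymous substitutions.
Total: 1 + 3 = 4.

4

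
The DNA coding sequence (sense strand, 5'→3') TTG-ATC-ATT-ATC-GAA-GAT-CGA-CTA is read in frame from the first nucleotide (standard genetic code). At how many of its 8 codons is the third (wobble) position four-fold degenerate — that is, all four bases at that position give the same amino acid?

2

Codon 1 TTG (Leu): third position 2-fold.
Codon 2 ATC (Ile): third position 3-fold.
Codon 3 ATT (Ile): third position 3-fold.
Codon 4 ATC (Ile): third position 3-fold.
Codon 5 GAA (Glu): third position 2-fold.
Codon 6 GAT (Asp): third position 2-fold.
Codon 7 CGA (Arg): third position 4-fold.
Codon 8 CTA (Leu): third position 4-fold.
Four-fold degenerate third positions: 2.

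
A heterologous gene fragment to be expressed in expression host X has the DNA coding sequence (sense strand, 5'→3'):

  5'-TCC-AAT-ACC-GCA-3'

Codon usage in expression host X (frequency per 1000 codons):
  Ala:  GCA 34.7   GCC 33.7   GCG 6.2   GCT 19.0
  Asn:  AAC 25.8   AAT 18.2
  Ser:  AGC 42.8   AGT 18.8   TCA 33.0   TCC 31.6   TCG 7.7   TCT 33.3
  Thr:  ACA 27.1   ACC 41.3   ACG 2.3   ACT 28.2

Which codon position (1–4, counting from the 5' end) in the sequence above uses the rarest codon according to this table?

2

Codon 1 TCC (Ser): 31.6 per 1000.
Codon 2 AAT (Asn): 18.2 per 1000.
Codon 3 ACC (Thr): 41.3 per 1000.
Codon 4 GCA (Ala): 34.7 per 1000.
Lowest frequency is 18.2 at codon 2.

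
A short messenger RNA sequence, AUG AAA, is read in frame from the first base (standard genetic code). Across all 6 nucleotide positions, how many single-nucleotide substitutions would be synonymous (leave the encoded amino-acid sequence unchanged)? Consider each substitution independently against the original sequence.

1

Codon 1 (AUG, Met): 0 synonymous substitutions.
Codon 2 (AAA, Lys): 1 synonymous substitution.
Total: 0 + 1 = 1.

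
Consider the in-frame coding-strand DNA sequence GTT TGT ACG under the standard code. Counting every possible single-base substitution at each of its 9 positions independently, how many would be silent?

7

Codon 1 (GTT, Val): 3 synonymous substitutions.
Codon 2 (TGT, Cys): 1 synonymous substitution.
Codon 3 (ACG, Thr): 3 synonymous substitutions.
Total: 3 + 1 + 3 = 7.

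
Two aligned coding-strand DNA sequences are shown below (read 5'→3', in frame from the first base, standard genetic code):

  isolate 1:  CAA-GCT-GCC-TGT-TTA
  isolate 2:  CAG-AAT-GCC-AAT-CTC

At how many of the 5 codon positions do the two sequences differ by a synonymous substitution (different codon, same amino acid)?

2

Codon 1: CAA Gln / CAG Gln — synonymous.
Codon 2: GCT Ala / AAT Asn — nonsynonymous.
Codon 3: GCC Ala / GCC Ala — identical.
Codon 4: TGT Cys / AAT Asn — nonsynonymous.
Codon 5: TTA Leu / CTC Leu — synonymous.
Synonymous differences: 2.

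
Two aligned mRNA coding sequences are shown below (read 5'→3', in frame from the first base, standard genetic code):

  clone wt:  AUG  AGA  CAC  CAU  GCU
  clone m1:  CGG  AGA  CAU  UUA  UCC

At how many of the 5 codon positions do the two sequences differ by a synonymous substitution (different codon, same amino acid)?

1

Codon 1: AUG Met / CGG Arg — nonsynonymous.
Codon 2: AGA Arg / AGA Arg — identical.
Codon 3: CAC His / CAU His — synonymous.
Codon 4: CAU His / UUA Leu — nonsynonymous.
Codon 5: GCU Ala / UCC Ser — nonsynonymous.
Synonymous differences: 1.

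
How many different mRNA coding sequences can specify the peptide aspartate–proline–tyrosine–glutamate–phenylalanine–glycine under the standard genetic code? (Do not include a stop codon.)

Asp: 2 codons.
Pro: 4 codons.
Tyr: 2 codons.
Glu: 2 codons.
Phe: 2 codons.
Gly: 4 codons.
2 × 4 × 2 × 2 × 2 × 4 = 256.

256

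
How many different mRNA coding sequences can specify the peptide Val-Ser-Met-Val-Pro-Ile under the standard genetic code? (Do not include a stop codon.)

Val: 4 codons.
Ser: 6 codons.
Met: 1 codon.
Val: 4 codons.
Pro: 4 codons.
Ile: 3 codons.
4 × 6 × 1 × 4 × 4 × 3 = 1152.

1152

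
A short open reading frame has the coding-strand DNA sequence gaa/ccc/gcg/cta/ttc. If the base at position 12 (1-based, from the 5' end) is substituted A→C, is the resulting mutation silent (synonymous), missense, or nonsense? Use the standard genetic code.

Position 12 falls in codon 4: CTA → Leu.
After the substitution the codon is CTC → Leu.
Both encode Leu, so the change is synonymous.

silent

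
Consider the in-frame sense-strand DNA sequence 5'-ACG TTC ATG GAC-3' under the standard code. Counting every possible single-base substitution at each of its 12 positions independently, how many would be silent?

5

Codon 1 (ACG, Thr): 3 synonymous substitutions.
Codon 2 (TTC, Phe): 1 synonymous substitution.
Codon 3 (ATG, Met): 0 synonymous substitutions.
Codon 4 (GAC, Asp): 1 synonymous substitution.
Total: 3 + 1 + 0 + 1 = 5.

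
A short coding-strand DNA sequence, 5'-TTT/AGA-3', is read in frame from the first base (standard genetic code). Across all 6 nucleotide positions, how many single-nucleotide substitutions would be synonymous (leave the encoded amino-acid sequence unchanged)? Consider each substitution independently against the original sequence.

3

Codon 1 (TTT, Phe): 1 synonymous substitution.
Codon 2 (AGA, Arg): 2 synonymous substitutions.
Total: 1 + 2 = 3.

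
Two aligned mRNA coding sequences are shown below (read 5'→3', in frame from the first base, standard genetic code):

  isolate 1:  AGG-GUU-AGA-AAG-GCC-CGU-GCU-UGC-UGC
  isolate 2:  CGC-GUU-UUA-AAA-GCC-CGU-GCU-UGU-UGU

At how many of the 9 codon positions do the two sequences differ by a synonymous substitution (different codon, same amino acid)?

4

Codon 1: AGG Arg / CGC Arg — synonymous.
Codon 2: GUU Val / GUU Val — identical.
Codon 3: AGA Arg / UUA Leu — nonsynonymous.
Codon 4: AAG Lys / AAA Lys — synonymous.
Codon 5: GCC Ala / GCC Ala — identical.
Codon 6: CGU Arg / CGU Arg — identical.
Codon 7: GCU Ala / GCU Ala — identical.
Codon 8: UGC Cys / UGU Cys — synonymous.
Codon 9: UGC Cys / UGU Cys — synonymous.
Synonymous differences: 4.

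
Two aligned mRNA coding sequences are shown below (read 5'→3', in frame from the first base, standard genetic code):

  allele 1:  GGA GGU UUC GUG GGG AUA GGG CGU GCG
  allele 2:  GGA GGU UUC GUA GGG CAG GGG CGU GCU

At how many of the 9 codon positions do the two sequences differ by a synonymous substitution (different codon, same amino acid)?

Codon 1: GGA Gly / GGA Gly — identical.
Codon 2: GGU Gly / GGU Gly — identical.
Codon 3: UUC Phe / UUC Phe — identical.
Codon 4: GUG Val / GUA Val — synonymous.
Codon 5: GGG Gly / GGG Gly — identical.
Codon 6: AUA Ile / CAG Gln — nonsynonymous.
Codon 7: GGG Gly / GGG Gly — identical.
Codon 8: CGU Arg / CGU Arg — identical.
Codon 9: GCG Ala / GCU Ala — synonymous.
Synonymous differences: 2.

2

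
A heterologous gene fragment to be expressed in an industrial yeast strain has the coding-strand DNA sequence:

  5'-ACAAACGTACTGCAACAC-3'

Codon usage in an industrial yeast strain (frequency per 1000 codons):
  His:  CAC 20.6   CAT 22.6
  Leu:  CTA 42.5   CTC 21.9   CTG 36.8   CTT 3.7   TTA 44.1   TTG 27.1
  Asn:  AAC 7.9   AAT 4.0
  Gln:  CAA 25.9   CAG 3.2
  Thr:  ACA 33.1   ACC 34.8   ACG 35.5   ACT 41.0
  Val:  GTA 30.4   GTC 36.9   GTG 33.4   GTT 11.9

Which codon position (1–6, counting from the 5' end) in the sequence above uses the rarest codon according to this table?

Codon 1 ACA (Thr): 33.1 per 1000.
Codon 2 AAC (Asn): 7.9 per 1000.
Codon 3 GTA (Val): 30.4 per 1000.
Codon 4 CTG (Leu): 36.8 per 1000.
Codon 5 CAA (Gln): 25.9 per 1000.
Codon 6 CAC (His): 20.6 per 1000.
Lowest frequency is 7.9 at codon 2.

2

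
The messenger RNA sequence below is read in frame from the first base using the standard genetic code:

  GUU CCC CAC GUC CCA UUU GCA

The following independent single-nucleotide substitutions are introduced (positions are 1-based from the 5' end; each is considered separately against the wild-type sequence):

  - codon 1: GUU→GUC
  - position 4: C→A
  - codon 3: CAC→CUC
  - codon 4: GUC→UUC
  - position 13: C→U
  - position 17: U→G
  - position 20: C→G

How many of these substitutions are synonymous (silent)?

Codon 1: GUU (Val) → GUC (Val) — synonymous.
Codon 2: CCC (Pro) → ACC (Thr) — missense.
Codon 3: CAC (His) → CUC (Leu) — missense.
Codon 4: GUC (Val) → UUC (Phe) — missense.
Codon 5: CCA (Pro) → UCA (Ser) — missense.
Codon 6: UUU (Phe) → UGU (Cys) — missense.
Codon 7: GCA (Ala) → GGA (Gly) — missense.
Synonymous: 1 of 7.

1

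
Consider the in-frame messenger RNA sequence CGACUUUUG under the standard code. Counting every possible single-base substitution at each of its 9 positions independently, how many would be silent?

9

Codon 1 (CGA, Arg): 4 synonymous substitutions.
Codon 2 (CUU, Leu): 3 synonymous substitutions.
Codon 3 (UUG, Leu): 2 synonymous substitutions.
Total: 4 + 3 + 2 = 9.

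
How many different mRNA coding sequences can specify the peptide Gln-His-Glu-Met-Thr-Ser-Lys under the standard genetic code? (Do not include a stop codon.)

384

Gln: 2 codons.
His: 2 codons.
Glu: 2 codons.
Met: 1 codon.
Thr: 4 codons.
Ser: 6 codons.
Lys: 2 codons.
2 × 2 × 2 × 1 × 4 × 6 × 2 = 384.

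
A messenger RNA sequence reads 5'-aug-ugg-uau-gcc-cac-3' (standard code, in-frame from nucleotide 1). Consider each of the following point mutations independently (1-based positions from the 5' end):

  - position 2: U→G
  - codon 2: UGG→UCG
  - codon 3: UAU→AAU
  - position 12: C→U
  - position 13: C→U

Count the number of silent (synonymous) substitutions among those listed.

1

Codon 1: AUG (Met) → AGG (Arg) — missense.
Codon 2: UGG (Trp) → UCG (Ser) — missense.
Codon 3: UAU (Tyr) → AAU (Asn) — missense.
Codon 4: GCC (Ala) → GCU (Ala) — synonymous.
Codon 5: CAC (His) → UAC (Tyr) — missense.
Synonymous: 1 of 5.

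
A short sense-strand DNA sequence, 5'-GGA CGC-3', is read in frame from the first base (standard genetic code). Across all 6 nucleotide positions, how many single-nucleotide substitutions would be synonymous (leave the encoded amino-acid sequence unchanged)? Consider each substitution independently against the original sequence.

Codon 1 (GGA, Gly): 3 synonymous substitutions.
Codon 2 (CGC, Arg): 3 synonymous substitutions.
Total: 3 + 3 = 6.

6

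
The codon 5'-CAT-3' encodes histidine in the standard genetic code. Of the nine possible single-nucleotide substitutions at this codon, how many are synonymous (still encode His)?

1

Position 1: none → 0 synonymous.
Position 2: none → 0 synonymous.
Position 3: CAC → 1 synonymous.
Total: 0 + 0 + 1 = 1.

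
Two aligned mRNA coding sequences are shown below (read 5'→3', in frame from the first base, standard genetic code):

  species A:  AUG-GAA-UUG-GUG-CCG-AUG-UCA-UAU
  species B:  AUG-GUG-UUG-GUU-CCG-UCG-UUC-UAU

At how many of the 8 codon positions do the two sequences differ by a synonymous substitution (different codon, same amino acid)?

Codon 1: AUG Met / AUG Met — identical.
Codon 2: GAA Glu / GUG Val — nonsynonymous.
Codon 3: UUG Leu / UUG Leu — identical.
Codon 4: GUG Val / GUU Val — synonymous.
Codon 5: CCG Pro / CCG Pro — identical.
Codon 6: AUG Met / UCG Ser — nonsynonymous.
Codon 7: UCA Ser / UUC Phe — nonsynonymous.
Codon 8: UAU Tyr / UAU Tyr — identical.
Synonymous differences: 1.

1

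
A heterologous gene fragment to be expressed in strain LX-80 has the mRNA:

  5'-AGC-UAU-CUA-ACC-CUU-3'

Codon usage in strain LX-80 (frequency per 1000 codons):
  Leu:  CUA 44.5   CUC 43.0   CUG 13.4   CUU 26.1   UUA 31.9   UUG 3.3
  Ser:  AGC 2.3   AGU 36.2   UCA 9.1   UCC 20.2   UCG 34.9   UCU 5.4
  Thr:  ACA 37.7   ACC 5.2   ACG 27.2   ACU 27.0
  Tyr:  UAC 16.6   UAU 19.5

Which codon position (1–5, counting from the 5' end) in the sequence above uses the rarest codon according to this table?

Codon 1 AGC (Ser): 2.3 per 1000.
Codon 2 UAU (Tyr): 19.5 per 1000.
Codon 3 CUA (Leu): 44.5 per 1000.
Codon 4 ACC (Thr): 5.2 per 1000.
Codon 5 CUU (Leu): 26.1 per 1000.
Lowest frequency is 2.3 at codon 1.

1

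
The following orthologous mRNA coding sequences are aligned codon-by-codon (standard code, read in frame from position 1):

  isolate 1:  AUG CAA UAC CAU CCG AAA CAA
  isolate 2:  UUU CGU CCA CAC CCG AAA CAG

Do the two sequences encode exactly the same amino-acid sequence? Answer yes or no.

Codon 1: AUG Met / UUU Phe — nonsynonymous.
Codon 2: CAA Gln / CGU Arg — nonsynonymous.
Codon 3: UAC Tyr / CCA Pro — nonsynonymous.
Codon 4: CAU His / CAC His — synonymous.
Codon 5: CCG Pro / CCG Pro — identical.
Codon 6: AAA Lys / AAA Lys — identical.
Codon 7: CAA Gln / CAG Gln — synonymous.
Nonsynonymous differences: 3 → different protein.

no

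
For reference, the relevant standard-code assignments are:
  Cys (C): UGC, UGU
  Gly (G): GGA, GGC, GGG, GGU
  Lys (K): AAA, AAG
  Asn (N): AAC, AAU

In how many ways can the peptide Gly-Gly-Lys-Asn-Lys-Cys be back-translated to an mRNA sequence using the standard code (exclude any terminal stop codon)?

Gly: 4 codons.
Gly: 4 codons.
Lys: 2 codons.
Asn: 2 codons.
Lys: 2 codons.
Cys: 2 codons.
4 × 4 × 2 × 2 × 2 × 2 = 256.

256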